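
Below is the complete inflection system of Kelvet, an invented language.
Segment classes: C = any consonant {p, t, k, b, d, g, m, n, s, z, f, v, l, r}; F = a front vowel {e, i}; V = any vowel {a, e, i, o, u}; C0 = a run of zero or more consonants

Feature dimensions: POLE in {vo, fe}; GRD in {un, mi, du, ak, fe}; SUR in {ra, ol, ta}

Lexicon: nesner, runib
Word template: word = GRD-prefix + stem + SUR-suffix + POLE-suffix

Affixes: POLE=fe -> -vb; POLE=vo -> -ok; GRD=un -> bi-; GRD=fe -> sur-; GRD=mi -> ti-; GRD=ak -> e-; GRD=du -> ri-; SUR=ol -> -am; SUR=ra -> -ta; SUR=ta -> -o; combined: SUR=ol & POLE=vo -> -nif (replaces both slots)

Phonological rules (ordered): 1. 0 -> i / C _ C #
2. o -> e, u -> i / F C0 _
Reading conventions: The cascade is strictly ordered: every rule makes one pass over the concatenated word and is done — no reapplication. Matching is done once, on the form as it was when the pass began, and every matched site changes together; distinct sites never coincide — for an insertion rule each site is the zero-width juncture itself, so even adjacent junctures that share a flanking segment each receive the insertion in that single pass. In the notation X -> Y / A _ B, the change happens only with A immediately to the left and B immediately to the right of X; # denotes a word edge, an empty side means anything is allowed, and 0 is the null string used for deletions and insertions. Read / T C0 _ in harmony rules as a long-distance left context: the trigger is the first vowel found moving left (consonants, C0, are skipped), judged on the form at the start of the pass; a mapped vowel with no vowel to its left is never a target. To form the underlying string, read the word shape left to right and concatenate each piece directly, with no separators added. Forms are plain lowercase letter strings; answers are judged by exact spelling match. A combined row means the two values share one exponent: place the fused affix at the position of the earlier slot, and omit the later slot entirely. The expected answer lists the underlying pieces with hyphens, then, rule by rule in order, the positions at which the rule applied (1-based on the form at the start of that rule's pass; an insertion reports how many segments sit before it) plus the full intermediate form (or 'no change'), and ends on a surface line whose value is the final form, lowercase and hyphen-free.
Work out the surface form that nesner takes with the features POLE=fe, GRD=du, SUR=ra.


underlying: ri-nesner-ta-vb
1. 0 -> i / C _ C #: inserts after position(s) 11: rinesnertavib
2. o -> e, u -> i / F C0 _: no change
surface: rinesnertavib


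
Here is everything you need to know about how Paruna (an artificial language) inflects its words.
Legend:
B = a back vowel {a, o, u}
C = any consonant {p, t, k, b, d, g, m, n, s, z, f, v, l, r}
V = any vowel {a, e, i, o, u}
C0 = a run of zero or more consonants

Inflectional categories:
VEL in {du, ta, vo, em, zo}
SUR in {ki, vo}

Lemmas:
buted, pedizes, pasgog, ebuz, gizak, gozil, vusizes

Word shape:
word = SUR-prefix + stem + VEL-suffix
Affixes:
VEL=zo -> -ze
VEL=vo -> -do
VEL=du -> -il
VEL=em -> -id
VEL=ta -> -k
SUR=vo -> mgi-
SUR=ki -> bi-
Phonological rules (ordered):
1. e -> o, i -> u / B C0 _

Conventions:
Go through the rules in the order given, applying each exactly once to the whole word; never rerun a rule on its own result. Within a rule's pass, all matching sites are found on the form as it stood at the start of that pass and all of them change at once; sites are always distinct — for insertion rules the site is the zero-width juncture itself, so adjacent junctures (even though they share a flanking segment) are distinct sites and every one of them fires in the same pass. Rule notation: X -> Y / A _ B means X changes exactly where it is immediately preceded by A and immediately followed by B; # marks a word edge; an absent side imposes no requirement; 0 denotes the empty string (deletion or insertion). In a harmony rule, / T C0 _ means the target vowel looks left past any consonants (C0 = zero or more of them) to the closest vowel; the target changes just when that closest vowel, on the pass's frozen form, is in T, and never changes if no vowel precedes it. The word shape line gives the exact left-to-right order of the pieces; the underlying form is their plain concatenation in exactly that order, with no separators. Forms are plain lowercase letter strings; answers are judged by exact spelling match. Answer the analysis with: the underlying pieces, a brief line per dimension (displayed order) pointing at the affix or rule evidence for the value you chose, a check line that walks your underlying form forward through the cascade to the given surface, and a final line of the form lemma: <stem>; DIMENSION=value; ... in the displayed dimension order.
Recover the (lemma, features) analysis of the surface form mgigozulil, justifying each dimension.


underlying: mgi-gozil-il
VEL=du - signalled by the affix -il
SUR=vo - signalled by the affix mgi-
check: mgigozilil -> mgigozulil
lemma: gozil; VEL=du; SUR=vo


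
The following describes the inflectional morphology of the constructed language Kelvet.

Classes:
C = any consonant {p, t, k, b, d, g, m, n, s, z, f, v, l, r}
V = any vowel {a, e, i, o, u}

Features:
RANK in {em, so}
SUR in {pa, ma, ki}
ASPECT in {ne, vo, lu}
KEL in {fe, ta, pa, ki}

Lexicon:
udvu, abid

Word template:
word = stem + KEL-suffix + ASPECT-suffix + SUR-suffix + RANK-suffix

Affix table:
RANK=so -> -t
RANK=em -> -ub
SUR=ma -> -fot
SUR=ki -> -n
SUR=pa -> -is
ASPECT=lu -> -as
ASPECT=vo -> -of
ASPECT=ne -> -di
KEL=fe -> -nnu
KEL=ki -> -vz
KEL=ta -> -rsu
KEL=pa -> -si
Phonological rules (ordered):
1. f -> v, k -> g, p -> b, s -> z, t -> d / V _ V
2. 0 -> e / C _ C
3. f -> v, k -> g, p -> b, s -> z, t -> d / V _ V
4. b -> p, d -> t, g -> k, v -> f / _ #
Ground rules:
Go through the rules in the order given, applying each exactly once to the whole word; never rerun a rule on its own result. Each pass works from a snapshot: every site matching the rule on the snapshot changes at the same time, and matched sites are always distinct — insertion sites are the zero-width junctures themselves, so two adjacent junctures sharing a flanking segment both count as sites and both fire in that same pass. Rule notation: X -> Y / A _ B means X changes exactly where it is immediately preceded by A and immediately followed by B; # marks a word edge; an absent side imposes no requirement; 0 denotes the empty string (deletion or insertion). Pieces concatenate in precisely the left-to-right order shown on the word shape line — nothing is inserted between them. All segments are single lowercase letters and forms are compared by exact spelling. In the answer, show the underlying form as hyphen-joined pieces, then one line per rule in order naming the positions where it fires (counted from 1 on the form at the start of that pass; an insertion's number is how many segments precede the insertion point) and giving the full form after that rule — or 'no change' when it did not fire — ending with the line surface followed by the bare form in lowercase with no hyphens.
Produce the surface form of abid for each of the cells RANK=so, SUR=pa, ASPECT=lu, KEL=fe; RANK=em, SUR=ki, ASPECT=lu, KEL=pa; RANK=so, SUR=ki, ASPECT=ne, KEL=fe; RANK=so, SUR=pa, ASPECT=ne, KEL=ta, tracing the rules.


cell RANK=so, SUR=pa, ASPECT=lu, KEL=fe:
underlying: abid-nnu-as-is-t
1. f -> v, k -> g, p -> b, s -> z, t -> d / V _ V: fires at position(s) 9: abidnnuazist
2. 0 -> e / C _ C: inserts after position(s) 4, 5, 11: abidenenuaziset
3. f -> v, k -> g, p -> b, s -> z, t -> d / V _ V: fires at position(s) 13: abidenenuazizet
4. b -> p, d -> t, g -> k, v -> f / _ #: no change
surface: abidenenuazizet

cell RANK=em, SUR=ki, ASPECT=lu, KEL=pa:
underlying: abid-si-as-n-ub
1. f -> v, k -> g, p -> b, s -> z, t -> d / V _ V: no change
2. 0 -> e / C _ C: inserts after position(s) 4, 8: abidesiasenub
3. f -> v, k -> g, p -> b, s -> z, t -> d / V _ V: fires at position(s) 6, 9: abideziazenub
4. b -> p, d -> t, g -> k, v -> f / _ #: fires at position(s) 13: abideziazenup
surface: abideziazenup

cell RANK=so, SUR=ki, ASPECT=ne, KEL=fe:
underlying: abid-nnu-di-n-t
1. f -> v, k -> g, p -> b, s -> z, t -> d / V _ V: no change
2. 0 -> e / C _ C: inserts after position(s) 4, 5, 10: abidenenudinet
3. f -> v, k -> g, p -> b, s -> z, t -> d / V _ V: no change
4. b -> p, d -> t, g -> k, v -> f / _ #: no change
surface: abidenenudinet

cell RANK=so, SUR=pa, ASPECT=ne, KEL=ta:
underlying: abid-rsu-di-is-t
1. f -> v, k -> g, p -> b, s -> z, t -> d / V _ V: no change
2. 0 -> e / C _ C: inserts after position(s) 4, 5, 11: abideresudiiset
3. f -> v, k -> g, p -> b, s -> z, t -> d / V _ V: fires at position(s) 8, 13: abiderezudiizet
4. b -> p, d -> t, g -> k, v -> f / _ #: no change
surface: abiderezudiizet


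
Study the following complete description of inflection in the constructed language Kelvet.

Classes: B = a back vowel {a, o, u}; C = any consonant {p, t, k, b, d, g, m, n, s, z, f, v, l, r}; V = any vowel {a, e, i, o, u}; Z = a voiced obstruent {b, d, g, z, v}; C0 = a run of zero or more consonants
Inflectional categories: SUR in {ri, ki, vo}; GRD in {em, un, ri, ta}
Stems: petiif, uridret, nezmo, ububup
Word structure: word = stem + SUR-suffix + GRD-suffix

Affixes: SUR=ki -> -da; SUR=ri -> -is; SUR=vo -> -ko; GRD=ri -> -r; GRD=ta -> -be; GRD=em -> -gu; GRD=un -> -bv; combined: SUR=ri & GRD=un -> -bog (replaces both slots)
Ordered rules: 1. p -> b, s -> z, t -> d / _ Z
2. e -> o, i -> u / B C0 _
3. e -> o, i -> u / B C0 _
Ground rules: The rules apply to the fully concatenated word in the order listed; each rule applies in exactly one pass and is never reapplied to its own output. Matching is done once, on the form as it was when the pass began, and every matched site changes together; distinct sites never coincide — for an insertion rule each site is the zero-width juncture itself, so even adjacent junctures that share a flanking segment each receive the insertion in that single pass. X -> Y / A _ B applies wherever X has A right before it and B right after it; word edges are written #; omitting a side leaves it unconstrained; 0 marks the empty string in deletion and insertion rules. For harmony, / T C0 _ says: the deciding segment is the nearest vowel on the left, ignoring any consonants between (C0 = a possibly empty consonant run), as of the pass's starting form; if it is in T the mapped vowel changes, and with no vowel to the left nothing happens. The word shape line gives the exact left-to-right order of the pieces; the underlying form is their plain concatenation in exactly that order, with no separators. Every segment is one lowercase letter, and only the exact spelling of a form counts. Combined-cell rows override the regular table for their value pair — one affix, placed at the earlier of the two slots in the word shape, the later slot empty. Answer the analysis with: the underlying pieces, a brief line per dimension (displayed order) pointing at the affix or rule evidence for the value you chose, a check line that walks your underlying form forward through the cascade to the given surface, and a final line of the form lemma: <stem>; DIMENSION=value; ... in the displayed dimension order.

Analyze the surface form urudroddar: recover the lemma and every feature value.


underlying: uridret-da-r
SUR=ki - signalled by the affix -da
GRD=ri - signalled by the affix -r
check: uridretdar -> uridreddar -> urudreddar -> urudroddar
lemma: uridret; SUR=ki; GRD=ri


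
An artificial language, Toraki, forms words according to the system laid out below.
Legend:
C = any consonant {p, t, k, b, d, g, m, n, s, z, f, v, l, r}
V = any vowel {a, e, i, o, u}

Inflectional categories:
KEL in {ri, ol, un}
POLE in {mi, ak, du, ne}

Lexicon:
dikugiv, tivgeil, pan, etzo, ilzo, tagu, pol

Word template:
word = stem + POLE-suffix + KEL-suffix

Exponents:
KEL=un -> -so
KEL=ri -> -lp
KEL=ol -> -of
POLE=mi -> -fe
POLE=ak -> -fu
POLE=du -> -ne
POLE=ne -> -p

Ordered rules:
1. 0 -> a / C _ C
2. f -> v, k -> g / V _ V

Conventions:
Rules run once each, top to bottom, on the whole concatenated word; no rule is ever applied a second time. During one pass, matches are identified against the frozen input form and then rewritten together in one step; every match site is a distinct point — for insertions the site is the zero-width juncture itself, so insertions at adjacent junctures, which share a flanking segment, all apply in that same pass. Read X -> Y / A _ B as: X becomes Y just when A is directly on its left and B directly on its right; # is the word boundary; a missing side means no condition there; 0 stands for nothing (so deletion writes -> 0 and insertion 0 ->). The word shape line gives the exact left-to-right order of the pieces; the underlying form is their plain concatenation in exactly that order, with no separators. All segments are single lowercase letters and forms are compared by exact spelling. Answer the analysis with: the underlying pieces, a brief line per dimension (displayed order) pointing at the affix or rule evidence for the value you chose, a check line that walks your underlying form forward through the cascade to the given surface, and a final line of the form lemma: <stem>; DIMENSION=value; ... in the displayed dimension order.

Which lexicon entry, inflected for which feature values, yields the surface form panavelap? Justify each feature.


underlying: pan-fe-lp
KEL=ri - signalled by the affix -lp
POLE=mi - signalled by the affix -fe
check: panfelp -> panafelap -> panavelap
lemma: pan; KEL=ri; POLE=mi


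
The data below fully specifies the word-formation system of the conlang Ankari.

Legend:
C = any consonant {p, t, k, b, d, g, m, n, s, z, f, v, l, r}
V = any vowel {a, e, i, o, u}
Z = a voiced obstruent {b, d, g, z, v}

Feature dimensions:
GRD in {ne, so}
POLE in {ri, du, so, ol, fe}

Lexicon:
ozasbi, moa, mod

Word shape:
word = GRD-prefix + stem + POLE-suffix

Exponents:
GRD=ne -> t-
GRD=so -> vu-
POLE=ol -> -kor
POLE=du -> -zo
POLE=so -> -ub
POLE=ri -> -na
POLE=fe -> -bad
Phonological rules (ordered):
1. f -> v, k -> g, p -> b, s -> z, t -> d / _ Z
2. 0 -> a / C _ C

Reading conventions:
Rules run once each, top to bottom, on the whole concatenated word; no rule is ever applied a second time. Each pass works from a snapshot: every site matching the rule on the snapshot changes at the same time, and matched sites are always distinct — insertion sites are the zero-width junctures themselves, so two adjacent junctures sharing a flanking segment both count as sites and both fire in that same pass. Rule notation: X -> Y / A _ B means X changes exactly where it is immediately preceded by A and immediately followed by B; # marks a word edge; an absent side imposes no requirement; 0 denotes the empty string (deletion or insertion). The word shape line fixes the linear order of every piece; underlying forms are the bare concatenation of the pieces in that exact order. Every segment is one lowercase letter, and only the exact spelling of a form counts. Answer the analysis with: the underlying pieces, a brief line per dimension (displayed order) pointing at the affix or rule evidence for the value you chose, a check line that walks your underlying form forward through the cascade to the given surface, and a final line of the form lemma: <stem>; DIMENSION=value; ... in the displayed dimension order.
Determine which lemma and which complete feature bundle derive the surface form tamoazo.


underlying: t-moa-zo
GRD=ne - signalled by the affix t-
POLE=du - signalled by the affix -zo
check: tmoazo -> tmoazo -> tamoazo
lemma: moa; GRD=ne; POLE=du


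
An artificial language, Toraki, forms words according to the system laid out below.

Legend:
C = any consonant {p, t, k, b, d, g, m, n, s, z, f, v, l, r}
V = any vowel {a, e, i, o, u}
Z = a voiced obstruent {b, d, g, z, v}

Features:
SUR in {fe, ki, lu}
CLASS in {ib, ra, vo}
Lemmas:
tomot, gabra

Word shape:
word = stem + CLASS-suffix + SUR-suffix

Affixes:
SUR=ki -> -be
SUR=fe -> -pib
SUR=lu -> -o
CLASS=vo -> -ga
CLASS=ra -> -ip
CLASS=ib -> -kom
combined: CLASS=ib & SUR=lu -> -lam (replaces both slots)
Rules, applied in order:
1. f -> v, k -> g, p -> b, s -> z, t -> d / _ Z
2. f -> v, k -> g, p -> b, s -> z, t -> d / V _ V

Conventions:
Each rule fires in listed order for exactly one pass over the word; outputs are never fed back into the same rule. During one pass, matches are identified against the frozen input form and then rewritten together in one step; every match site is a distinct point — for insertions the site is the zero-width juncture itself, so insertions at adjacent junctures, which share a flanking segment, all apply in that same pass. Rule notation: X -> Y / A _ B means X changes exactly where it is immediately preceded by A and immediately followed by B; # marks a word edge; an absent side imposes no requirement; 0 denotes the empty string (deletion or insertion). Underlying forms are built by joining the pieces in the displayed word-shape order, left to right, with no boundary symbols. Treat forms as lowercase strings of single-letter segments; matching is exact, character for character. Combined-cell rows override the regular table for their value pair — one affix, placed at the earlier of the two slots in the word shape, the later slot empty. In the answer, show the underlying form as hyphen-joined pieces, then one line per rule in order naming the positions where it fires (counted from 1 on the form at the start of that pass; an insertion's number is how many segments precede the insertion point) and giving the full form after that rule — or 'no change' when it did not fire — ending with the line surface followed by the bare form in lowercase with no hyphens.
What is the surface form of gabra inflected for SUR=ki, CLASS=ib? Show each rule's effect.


underlying: gabra-kom-be
1. f -> v, k -> g, p -> b, s -> z, t -> d / _ Z: no change
2. f -> v, k -> g, p -> b, s -> z, t -> d / V _ V: fires at position(s) 6: gabragombe
surface: gabragombe


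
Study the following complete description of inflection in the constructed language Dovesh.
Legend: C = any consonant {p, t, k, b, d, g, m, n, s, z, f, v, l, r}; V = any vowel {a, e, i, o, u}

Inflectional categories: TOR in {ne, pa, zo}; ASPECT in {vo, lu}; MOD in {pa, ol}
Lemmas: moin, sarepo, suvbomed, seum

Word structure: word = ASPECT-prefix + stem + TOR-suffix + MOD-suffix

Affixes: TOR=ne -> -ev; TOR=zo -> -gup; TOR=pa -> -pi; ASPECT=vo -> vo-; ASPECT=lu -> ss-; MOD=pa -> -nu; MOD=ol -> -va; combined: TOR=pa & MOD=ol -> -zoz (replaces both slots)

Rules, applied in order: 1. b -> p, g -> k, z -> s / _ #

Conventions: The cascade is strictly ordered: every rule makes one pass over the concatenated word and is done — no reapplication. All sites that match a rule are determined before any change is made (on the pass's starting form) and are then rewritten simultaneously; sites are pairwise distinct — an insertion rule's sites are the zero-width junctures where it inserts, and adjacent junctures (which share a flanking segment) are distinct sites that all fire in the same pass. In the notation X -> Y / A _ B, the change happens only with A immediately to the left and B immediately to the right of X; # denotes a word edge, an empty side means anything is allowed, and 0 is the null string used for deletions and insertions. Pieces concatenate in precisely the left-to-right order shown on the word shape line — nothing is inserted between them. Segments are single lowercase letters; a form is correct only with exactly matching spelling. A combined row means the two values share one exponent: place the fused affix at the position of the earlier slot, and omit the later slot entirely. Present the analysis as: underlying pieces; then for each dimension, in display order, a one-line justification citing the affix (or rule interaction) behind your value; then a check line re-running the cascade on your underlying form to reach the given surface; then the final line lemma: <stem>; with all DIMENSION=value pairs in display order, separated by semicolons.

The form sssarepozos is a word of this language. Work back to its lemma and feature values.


underlying: ss-sarepo-zoz
TOR=pa - signalled by the combined affix row
ASPECT=lu - signalled by the affix ss-
MOD=ol - signalled by the combined affix row
check: sssarepozoz -> sssarepozos
lemma: sarepo; TOR=pa; ASPECT=lu; MOD=ol


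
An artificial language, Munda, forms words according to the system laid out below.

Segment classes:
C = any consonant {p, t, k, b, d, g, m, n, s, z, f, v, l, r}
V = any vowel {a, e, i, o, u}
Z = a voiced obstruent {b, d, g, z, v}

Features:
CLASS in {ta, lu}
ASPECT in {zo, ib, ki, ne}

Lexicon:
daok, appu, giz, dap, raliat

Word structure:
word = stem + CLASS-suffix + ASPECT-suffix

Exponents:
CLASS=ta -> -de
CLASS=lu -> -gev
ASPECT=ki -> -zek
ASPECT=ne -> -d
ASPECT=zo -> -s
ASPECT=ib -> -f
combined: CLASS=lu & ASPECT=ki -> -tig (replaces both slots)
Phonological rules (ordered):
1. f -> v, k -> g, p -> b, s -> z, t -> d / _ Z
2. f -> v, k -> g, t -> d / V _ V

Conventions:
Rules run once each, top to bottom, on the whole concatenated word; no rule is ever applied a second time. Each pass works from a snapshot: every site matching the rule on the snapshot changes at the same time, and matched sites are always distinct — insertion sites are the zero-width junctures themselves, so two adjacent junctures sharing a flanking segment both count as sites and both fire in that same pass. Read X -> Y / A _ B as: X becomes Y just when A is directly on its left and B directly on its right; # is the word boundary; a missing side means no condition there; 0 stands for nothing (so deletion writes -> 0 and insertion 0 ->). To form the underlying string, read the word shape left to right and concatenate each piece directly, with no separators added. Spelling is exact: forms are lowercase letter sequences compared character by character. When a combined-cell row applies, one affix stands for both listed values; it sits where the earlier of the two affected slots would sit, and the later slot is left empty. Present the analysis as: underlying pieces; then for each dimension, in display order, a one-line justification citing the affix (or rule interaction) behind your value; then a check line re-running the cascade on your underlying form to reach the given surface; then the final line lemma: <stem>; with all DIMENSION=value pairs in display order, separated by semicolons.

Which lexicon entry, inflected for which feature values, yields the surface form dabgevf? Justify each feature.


underlying: dap-gev-f
CLASS=lu - signalled by the affix -gev
ASPECT=ib - signalled by the affix -f
check: dapgevf -> dabgevf -> dabgevf
lemma: dap; CLASS=lu; ASPECT=ib


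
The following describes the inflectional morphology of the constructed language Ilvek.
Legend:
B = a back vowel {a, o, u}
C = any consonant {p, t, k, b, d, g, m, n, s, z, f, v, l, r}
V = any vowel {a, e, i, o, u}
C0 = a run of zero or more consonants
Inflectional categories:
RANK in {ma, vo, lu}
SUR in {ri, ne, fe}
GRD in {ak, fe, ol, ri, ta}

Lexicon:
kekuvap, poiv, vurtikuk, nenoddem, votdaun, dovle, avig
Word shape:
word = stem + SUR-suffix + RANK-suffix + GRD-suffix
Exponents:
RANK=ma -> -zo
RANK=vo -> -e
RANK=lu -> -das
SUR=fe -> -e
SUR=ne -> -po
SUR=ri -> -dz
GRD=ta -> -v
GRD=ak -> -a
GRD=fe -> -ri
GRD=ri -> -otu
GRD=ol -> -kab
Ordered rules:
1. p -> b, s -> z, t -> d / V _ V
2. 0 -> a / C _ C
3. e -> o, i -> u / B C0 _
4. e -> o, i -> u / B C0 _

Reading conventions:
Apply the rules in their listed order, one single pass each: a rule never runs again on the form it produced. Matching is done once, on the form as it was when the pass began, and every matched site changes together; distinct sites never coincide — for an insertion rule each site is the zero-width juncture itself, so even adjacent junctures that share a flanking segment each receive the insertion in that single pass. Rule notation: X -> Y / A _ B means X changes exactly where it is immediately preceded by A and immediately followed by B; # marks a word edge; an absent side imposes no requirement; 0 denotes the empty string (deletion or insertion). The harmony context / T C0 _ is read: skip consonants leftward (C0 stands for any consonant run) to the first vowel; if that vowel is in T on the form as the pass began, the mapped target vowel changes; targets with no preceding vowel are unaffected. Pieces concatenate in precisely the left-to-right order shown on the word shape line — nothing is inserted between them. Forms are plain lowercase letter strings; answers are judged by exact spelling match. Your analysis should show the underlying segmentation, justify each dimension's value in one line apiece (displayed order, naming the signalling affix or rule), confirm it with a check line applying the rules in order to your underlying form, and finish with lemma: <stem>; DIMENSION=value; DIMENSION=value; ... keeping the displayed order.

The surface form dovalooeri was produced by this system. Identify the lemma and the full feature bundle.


underlying: dovle-e-e-ri
RANK=vo - signalled by the affix -e
SUR=fe - signalled by the affix -e
GRD=fe - signalled by the affix -ri
check: dovleeeri -> dovleeeri -> dovaleeeri -> dovaloeeri -> dovalooeri
lemma: dovle; RANK=vo; SUR=fe; GRD=fe


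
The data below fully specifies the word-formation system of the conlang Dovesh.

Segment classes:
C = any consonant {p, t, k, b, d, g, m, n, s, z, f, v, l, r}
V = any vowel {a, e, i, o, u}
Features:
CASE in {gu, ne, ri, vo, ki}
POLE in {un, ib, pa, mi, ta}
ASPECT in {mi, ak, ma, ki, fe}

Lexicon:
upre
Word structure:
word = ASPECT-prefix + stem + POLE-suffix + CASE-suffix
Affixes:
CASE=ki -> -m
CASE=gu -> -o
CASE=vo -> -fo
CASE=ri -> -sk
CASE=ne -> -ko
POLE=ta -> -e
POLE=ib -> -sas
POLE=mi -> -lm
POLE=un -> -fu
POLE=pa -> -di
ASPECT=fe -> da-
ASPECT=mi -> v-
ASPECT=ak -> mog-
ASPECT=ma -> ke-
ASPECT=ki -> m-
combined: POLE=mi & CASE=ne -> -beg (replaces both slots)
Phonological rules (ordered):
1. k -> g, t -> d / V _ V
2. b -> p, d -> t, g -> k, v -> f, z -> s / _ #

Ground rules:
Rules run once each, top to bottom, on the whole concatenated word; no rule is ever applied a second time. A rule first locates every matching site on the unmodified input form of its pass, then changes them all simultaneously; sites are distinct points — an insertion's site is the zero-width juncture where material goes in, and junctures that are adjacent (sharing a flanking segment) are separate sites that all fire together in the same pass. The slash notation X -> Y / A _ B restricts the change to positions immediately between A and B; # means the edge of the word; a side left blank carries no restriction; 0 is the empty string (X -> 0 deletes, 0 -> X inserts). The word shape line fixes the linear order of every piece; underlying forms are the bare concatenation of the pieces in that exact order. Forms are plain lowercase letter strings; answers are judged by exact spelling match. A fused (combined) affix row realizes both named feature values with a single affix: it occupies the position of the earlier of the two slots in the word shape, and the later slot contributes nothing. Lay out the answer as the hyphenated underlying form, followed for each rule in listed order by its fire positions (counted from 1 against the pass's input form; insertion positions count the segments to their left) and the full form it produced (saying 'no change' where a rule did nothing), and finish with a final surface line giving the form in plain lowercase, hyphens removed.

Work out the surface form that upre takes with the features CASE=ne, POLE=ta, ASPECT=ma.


underlying: ke-upre-e-ko
1. k -> g, t -> d / V _ V: fires at position(s) 8: keupreego
2. b -> p, d -> t, g -> k, v -> f, z -> s / _ #: no change
surface: keupreego


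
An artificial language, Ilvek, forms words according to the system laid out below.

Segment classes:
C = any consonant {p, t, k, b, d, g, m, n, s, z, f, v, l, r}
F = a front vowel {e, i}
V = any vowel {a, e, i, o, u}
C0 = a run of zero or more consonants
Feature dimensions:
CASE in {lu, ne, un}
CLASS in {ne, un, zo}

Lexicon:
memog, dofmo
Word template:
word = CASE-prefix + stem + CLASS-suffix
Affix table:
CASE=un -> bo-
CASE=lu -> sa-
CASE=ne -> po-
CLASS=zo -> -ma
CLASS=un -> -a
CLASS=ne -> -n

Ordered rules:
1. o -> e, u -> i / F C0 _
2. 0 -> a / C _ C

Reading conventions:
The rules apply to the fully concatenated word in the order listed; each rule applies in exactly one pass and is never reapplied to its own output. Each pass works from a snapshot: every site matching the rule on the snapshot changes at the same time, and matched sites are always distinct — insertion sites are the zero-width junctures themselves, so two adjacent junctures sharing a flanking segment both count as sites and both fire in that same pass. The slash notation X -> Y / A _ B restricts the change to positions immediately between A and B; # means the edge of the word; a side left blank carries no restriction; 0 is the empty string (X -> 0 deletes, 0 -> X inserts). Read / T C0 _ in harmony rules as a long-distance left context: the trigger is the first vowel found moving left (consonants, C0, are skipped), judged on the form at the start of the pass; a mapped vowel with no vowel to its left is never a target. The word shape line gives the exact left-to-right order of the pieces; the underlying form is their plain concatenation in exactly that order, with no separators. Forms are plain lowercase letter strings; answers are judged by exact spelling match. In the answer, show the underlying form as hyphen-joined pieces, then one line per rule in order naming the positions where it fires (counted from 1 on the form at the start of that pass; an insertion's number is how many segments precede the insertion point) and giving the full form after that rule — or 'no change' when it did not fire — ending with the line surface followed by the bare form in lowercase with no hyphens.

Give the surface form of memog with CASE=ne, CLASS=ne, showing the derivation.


underlying: po-memog-n
1. o -> e, u -> i / F C0 _: fires at position(s) 6: pomemegn
2. 0 -> a / C _ C: inserts after position(s) 7: pomemegan
surface: pomemegan


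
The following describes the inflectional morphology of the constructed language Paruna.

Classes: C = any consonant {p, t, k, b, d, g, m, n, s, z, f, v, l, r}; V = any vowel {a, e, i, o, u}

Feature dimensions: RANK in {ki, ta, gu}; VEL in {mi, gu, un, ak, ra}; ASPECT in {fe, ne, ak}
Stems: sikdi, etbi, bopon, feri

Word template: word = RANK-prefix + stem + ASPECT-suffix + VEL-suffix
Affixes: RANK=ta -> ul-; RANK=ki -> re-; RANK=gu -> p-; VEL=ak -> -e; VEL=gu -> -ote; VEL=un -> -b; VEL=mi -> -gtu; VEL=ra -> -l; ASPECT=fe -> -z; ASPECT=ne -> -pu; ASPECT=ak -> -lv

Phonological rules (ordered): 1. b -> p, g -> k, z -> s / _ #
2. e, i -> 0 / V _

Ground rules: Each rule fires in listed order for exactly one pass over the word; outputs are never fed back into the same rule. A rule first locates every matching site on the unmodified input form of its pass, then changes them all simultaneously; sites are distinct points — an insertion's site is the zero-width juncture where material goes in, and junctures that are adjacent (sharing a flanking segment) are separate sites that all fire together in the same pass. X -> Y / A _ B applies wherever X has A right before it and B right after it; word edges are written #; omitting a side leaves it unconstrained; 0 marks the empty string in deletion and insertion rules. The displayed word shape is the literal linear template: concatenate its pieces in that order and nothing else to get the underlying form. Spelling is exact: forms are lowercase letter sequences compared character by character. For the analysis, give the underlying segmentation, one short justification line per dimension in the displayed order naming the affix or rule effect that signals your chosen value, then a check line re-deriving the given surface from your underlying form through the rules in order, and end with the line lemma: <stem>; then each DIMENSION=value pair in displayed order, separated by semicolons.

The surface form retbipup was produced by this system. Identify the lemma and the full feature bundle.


underlying: re-etbi-pu-b
RANK=ki - signalled by the affix re-
VEL=un - signalled by the affix -b
ASPECT=ne - signalled by the affix -pu
check: reetbipub -> reetbipup -> retbipup
lemma: etbi; RANK=ki; VEL=un; ASPECT=ne


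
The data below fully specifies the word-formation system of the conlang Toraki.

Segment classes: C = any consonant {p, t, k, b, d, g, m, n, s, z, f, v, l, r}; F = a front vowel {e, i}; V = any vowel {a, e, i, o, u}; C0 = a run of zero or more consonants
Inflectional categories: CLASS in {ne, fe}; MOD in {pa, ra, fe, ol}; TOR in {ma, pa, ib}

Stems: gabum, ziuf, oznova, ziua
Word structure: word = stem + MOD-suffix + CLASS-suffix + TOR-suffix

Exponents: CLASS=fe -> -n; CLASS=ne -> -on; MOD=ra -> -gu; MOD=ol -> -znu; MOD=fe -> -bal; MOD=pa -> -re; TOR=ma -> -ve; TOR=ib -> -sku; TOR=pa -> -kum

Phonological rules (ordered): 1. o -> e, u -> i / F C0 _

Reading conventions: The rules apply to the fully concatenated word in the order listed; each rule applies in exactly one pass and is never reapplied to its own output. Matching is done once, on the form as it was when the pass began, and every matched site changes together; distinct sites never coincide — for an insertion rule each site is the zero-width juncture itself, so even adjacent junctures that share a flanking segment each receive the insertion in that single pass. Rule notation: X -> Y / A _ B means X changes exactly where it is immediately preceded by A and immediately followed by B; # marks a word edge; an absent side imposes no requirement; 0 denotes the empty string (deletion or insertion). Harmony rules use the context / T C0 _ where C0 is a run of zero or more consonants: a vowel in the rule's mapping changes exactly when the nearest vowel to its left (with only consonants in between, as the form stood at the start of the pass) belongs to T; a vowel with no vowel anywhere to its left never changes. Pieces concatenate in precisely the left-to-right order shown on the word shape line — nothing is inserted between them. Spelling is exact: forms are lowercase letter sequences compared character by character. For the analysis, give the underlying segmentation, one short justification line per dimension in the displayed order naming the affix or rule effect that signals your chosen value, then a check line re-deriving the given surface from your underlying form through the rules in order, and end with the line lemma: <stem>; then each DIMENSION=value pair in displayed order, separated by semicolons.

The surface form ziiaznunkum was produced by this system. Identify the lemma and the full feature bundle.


underlying: ziua-znu-n-kum
CLASS=fe - signalled by the affix -n
MOD=ol - signalled by the affix -znu
TOR=pa - signalled by the affix -kum
check: ziuaznunkum -> ziiaznunkum
lemma: ziua; CLASS=fe; MOD=ol; TOR=pa


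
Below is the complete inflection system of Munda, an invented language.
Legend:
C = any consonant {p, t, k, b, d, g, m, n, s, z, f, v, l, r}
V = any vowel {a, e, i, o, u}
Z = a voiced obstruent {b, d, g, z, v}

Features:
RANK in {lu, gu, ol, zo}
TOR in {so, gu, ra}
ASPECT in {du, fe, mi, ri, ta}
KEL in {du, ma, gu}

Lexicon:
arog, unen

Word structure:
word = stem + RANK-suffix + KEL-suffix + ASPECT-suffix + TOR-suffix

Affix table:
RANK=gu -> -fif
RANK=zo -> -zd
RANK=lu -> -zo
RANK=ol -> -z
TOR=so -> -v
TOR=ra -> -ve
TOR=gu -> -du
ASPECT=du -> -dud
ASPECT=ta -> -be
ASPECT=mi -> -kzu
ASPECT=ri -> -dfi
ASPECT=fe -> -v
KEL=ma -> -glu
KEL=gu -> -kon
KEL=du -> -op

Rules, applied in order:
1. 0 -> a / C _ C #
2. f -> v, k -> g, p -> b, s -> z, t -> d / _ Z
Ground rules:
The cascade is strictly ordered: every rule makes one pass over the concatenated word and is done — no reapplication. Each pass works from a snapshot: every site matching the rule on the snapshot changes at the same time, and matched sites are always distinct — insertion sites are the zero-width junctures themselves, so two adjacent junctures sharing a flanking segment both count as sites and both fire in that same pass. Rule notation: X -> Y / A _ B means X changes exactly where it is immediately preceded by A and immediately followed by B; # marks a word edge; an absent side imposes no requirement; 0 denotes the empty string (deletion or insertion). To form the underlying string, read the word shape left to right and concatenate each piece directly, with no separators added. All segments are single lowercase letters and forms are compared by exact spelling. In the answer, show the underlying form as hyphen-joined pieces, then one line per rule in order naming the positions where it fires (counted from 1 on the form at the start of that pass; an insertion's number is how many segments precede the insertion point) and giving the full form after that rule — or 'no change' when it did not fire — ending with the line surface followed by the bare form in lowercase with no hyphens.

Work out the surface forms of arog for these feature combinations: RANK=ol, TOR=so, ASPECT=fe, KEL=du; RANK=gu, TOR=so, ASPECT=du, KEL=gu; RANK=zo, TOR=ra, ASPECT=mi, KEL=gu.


cell RANK=ol, TOR=so, ASPECT=fe, KEL=du:
underlying: arog-z-op-v-v
1. 0 -> a / C _ C #: inserts after position(s) 8: arogzopvav
2. f -> v, k -> g, p -> b, s -> z, t -> d / _ Z: fires at position(s) 7: arogzobvav
surface: arogzobvav

cell RANK=gu, TOR=so, ASPECT=du, KEL=gu:
underlying: arog-fif-kon-dud-v
1. 0 -> a / C _ C #: inserts after position(s) 13: arogfifkondudav
2. f -> v, k -> g, p -> b, s -> z, t -> d / _ Z: no change
surface: arogfifkondudav

cell RANK=zo, TOR=ra, ASPECT=mi, KEL=gu:
underlying: arog-zd-kon-kzu-ve
1. 0 -> a / C _ C #: no change
2. f -> v, k -> g, p -> b, s -> z, t -> d / _ Z: fires at position(s) 10: arogzdkongzuve
surface: arogzdkongzuve


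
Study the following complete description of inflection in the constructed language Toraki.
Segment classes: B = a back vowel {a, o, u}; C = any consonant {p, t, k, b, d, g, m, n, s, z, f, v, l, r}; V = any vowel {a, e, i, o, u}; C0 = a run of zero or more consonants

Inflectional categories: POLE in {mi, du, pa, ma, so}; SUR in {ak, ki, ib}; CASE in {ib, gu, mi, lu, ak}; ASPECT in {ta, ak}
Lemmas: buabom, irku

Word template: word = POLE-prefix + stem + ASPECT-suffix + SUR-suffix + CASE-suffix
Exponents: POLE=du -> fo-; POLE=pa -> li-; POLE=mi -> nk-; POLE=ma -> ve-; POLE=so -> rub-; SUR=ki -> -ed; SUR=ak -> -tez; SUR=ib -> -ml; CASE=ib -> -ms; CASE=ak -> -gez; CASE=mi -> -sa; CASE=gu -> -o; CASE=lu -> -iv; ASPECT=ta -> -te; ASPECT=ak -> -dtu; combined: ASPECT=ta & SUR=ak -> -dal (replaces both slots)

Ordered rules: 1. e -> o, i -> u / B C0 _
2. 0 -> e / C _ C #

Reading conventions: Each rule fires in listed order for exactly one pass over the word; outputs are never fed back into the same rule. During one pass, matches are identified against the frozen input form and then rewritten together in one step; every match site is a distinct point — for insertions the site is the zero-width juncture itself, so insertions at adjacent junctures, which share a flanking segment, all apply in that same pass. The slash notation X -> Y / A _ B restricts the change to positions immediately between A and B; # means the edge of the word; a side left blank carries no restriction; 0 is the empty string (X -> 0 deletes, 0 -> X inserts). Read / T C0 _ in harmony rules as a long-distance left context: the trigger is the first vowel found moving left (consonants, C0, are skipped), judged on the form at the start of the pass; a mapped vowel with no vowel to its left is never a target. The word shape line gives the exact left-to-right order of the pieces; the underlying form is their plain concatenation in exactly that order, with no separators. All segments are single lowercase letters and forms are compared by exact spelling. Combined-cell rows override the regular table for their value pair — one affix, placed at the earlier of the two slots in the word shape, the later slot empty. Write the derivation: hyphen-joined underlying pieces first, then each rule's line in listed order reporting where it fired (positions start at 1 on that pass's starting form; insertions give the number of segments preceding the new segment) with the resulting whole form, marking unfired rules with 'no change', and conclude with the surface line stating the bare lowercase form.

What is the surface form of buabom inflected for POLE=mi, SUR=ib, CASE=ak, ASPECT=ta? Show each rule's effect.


underlying: nk-buabom-te-ml-gez
1. e -> o, i -> u / B C0 _: fires at position(s) 10: nkbuabomtomlgez
2. 0 -> e / C _ C #: no change
surface: nkbuabomtomlgez
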